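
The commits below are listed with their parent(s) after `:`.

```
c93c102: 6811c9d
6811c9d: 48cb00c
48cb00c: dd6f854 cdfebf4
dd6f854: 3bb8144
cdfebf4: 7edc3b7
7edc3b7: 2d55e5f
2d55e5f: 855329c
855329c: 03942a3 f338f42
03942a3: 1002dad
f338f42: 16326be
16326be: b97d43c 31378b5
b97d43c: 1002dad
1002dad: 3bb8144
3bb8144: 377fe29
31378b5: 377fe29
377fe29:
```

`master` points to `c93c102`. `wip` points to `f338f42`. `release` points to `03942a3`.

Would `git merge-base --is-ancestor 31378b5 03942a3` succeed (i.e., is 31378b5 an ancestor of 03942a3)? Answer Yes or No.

No

Ancestors of 03942a3: {03942a3, 1002dad, 377fe29, 3bb8144}.
31378b5 is not in that set, so it is not an ancestor of 03942a3.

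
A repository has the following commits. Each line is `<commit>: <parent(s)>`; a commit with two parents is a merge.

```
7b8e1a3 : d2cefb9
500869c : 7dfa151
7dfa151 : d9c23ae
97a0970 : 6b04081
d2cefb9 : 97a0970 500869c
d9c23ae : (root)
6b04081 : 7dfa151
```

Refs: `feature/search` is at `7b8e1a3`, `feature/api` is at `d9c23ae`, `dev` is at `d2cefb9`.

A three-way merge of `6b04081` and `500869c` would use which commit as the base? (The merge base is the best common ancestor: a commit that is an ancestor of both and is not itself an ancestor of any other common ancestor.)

Ancestors of 6b04081: {6b04081, 7dfa151, d9c23ae}.
Ancestors of 500869c: {500869c, 7dfa151, d9c23ae}.
Common ancestors: {7dfa151, d9c23ae}.
Among these, 7dfa151 is not an ancestor of any other common ancestor — it is the merge base.

7dfa151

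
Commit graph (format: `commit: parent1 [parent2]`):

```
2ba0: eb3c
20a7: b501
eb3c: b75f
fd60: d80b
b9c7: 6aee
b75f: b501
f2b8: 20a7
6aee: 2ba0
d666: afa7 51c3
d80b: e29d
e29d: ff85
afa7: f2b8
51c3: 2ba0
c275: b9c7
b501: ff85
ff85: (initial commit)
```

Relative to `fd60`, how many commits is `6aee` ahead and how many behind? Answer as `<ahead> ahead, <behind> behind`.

5 ahead, 3 behind

Reachable from 6aee: {2ba0, 6aee, b501, b75f, eb3c, ff85}.
Reachable from fd60: {d80b, e29d, fd60, ff85}.
Only in 6aee's history (ahead): {2ba0, 6aee, b501, b75f, eb3c} — 5.
Only in fd60's history (behind): {d80b, e29d, fd60} — 3.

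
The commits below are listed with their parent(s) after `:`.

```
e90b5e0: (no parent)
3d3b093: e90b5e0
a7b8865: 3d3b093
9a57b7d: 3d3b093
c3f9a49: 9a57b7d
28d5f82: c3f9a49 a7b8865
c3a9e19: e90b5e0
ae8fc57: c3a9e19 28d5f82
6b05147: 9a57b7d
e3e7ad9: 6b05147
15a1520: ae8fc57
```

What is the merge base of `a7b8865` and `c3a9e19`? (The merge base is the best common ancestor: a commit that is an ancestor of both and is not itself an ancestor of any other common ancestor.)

Ancestors of a7b8865: {3d3b093, a7b8865, e90b5e0}.
Ancestors of c3a9e19: {c3a9e19, e90b5e0}.
Common ancestors: {e90b5e0}.
The only common ancestor is e90b5e0, so it is the merge base.

e90b5e0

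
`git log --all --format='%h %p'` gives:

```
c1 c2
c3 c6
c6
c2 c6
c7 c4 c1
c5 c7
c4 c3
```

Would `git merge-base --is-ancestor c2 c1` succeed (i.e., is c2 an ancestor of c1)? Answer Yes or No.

Yes

Ancestors of c1 (commits reachable by following parents): {c1, c2, c6}.
c2 is in that set, so it is an ancestor of c1.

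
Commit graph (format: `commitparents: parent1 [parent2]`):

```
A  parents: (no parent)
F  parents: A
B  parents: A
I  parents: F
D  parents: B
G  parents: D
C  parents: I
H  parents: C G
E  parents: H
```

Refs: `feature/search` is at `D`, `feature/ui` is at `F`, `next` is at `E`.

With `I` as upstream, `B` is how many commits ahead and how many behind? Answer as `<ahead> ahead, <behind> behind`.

1 ahead, 2 behind

Reachable from B: {A, B}.
Reachable from I: {A, F, I}.
Only in B's history (ahead): {B} — 1.
Only in I's history (behind): {F, I} — 2.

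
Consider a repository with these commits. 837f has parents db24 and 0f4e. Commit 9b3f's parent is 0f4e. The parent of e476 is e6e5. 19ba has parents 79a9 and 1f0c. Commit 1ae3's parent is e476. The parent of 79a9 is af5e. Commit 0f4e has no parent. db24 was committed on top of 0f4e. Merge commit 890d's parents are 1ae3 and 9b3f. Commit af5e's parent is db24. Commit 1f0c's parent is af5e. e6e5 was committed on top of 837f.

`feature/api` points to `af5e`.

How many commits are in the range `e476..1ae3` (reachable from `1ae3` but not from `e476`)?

Reachable from 1ae3: {0f4e, 1ae3, 837f, db24, e476, e6e5}.
Reachable from e476: {0f4e, 837f, db24, e476, e6e5}.
In 1ae3's history but not e476's: {1ae3} — 1 commit.

1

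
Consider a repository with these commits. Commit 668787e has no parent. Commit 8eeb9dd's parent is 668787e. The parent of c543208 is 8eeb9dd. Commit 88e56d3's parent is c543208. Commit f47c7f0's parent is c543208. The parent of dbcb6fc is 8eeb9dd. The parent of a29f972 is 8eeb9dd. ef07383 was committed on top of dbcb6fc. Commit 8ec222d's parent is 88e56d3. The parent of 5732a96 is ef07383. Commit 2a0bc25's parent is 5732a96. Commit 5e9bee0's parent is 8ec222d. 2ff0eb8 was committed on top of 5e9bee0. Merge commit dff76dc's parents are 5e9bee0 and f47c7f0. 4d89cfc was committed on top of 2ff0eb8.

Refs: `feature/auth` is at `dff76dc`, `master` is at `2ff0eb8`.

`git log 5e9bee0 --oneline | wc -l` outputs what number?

Walking parent pointers from 5e9bee0: reachable set = {5e9bee0, 668787e, 88e56d3, 8ec222d, 8eeb9dd, c543208}.
That is 6 commits.

6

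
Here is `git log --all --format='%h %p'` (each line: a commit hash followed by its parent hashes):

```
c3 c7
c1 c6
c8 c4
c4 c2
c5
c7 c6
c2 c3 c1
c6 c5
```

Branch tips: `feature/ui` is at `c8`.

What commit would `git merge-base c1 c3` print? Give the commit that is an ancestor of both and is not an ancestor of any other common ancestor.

c6

Ancestors of c1: {c1, c5, c6}.
Ancestors of c3: {c3, c5, c6, c7}.
Common ancestors: {c5, c6}.
Among these, c6 is not an ancestor of any other common ancestor — it is the merge base.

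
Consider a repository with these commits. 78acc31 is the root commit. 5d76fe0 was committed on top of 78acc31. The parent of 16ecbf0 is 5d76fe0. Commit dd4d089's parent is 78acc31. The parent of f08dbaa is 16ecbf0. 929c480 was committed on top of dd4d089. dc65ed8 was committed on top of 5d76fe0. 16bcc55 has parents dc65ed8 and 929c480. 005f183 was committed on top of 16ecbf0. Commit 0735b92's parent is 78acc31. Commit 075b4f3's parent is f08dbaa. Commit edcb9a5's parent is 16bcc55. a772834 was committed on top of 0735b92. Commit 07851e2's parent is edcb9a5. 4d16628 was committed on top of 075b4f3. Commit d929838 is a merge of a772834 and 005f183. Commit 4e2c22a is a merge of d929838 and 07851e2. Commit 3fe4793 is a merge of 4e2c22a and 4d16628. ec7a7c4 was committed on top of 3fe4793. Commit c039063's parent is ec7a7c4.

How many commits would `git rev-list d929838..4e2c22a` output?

Reachable from 4e2c22a: {005f183, 0735b92, 07851e2, 16bcc55, 16ecbf0, 4e2c22a, 5d76fe0, 78acc31, 929c480, a772834, d929838, dc65ed8, dd4d089, edcb9a5}.
Reachable from d929838: {005f183, 0735b92, 16ecbf0, 5d76fe0, 78acc31, a772834, d929838}.
In 4e2c22a's history but not d929838's: {07851e2, 16bcc55, 4e2c22a, 929c480, dc65ed8, dd4d089, edcb9a5} — 7 commits.

7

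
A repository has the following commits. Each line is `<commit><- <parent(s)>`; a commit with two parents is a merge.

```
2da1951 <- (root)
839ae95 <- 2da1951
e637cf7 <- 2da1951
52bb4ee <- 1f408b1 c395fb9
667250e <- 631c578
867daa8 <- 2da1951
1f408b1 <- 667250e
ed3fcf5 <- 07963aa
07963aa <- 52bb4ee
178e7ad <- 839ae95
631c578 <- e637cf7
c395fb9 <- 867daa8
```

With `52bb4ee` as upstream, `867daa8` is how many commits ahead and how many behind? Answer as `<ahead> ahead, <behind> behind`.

0 ahead, 6 behind

Reachable from 867daa8: {2da1951, 867daa8}.
Reachable from 52bb4ee: {1f408b1, 2da1951, 52bb4ee, 631c578, 667250e, 867daa8, c395fb9, e637cf7}.
Only in 867daa8's history (ahead): {} — 0.
Only in 52bb4ee's history (behind): {1f408b1, 52bb4ee, 631c578, 667250e, c395fb9, e637cf7} — 6.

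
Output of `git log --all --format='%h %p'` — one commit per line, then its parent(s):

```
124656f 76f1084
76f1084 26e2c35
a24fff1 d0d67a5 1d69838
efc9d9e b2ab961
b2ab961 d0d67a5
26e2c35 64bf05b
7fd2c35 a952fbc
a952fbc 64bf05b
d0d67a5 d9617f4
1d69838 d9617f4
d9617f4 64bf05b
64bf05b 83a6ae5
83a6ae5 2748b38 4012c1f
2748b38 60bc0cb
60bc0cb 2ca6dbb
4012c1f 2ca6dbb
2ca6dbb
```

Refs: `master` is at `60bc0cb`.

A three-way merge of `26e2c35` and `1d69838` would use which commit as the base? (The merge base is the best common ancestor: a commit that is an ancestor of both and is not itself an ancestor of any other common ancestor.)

Ancestors of 26e2c35: {26e2c35, 2748b38, 2ca6dbb, 4012c1f, 60bc0cb, 64bf05b, 83a6ae5}.
Ancestors of 1d69838: {1d69838, 2748b38, 2ca6dbb, 4012c1f, 60bc0cb, 64bf05b, 83a6ae5, d9617f4}.
Common ancestors: {2748b38, 2ca6dbb, 4012c1f, 60bc0cb, 64bf05b, 83a6ae5}.
Among these, 64bf05b is not an ancestor of any other common ancestor — it is the merge base.

64bf05b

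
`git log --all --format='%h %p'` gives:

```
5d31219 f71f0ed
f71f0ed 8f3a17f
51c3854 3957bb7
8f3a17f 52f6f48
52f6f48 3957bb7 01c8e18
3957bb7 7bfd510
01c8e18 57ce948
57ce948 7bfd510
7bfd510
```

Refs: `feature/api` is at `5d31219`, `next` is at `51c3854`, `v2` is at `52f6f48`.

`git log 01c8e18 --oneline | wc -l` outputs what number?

3

Walking parent pointers from 01c8e18: reachable set = {01c8e18, 57ce948, 7bfd510}.
That is 3 commits.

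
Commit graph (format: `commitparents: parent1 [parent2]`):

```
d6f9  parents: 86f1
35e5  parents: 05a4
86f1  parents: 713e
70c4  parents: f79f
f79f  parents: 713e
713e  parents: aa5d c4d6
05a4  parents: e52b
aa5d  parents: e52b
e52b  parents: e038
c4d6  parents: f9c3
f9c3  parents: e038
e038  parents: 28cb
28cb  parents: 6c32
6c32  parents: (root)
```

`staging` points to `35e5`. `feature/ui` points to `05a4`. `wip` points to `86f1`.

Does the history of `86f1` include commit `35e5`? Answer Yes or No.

No

Ancestors of 86f1: {28cb, 6c32, 713e, 86f1, aa5d, c4d6, e038, e52b, f9c3}.
35e5 is not in that set, so it is not an ancestor of 86f1.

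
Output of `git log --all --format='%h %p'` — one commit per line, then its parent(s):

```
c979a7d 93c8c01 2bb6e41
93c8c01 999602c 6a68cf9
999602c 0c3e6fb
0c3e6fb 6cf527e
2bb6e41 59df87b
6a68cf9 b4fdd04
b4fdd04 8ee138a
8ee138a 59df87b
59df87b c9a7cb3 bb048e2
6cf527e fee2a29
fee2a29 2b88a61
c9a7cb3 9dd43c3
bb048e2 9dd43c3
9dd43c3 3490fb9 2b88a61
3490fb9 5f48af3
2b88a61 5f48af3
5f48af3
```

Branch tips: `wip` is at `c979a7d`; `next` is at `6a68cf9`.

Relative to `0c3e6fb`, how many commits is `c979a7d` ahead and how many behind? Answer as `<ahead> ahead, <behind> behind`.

Reachable from c979a7d: {0c3e6fb, 2b88a61, 2bb6e41, 3490fb9, 59df87b, 5f48af3, 6a68cf9, 6cf527e, 8ee138a, 93c8c01, 999602c, 9dd43c3, b4fdd04, bb048e2, c979a7d, c9a7cb3, fee2a29}.
Reachable from 0c3e6fb: {0c3e6fb, 2b88a61, 5f48af3, 6cf527e, fee2a29}.
Only in c979a7d's history (ahead): {2bb6e41, 3490fb9, 59df87b, 6a68cf9, 8ee138a, 93c8c01, 999602c, 9dd43c3, b4fdd04, bb048e2, c979a7d, c9a7cb3} — 12.
Only in 0c3e6fb's history (behind): {} — 0.

12 ahead, 0 behind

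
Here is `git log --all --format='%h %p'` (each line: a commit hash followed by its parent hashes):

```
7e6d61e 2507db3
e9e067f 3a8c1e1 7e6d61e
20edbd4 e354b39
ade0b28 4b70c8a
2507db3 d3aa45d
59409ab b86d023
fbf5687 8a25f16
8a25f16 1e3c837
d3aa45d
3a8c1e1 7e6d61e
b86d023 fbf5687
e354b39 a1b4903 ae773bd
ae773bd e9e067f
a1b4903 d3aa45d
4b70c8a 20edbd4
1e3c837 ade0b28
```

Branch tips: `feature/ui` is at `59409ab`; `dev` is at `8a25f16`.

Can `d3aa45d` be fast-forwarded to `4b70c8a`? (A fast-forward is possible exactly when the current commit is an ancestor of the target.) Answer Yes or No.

Yes

A fast-forward from d3aa45d to 4b70c8a is possible iff d3aa45d is an ancestor of 4b70c8a.
Ancestors of 4b70c8a: {20edbd4, 2507db3, 3a8c1e1, 4b70c8a, 7e6d61e, a1b4903, ae773bd, d3aa45d, e354b39, e9e067f}.
d3aa45d is among them, so fast-forward is possible.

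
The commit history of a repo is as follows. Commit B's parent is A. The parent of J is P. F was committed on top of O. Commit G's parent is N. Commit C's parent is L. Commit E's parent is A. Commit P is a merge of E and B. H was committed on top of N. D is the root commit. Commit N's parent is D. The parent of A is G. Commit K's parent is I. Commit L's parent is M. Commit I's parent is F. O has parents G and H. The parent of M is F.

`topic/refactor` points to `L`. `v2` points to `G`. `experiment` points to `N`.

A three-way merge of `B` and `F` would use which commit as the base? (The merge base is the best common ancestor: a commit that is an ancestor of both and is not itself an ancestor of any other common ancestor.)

Ancestors of B: {A, B, D, G, N}.
Ancestors of F: {D, F, G, H, N, O}.
Common ancestors: {D, G, N}.
Among these, G is not an ancestor of any other common ancestor — it is the merge base.

G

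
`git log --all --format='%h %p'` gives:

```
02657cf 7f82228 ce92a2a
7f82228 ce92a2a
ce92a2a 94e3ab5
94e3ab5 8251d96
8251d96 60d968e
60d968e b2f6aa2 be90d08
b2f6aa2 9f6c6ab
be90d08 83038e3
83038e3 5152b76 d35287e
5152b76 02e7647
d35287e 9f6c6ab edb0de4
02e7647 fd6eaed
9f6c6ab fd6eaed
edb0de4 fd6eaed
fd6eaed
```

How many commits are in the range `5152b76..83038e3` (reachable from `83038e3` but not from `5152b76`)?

4

Reachable from 83038e3: {02e7647, 5152b76, 83038e3, 9f6c6ab, d35287e, edb0de4, fd6eaed}.
Reachable from 5152b76: {02e7647, 5152b76, fd6eaed}.
In 83038e3's history but not 5152b76's: {83038e3, 9f6c6ab, d35287e, edb0de4} — 4 commits.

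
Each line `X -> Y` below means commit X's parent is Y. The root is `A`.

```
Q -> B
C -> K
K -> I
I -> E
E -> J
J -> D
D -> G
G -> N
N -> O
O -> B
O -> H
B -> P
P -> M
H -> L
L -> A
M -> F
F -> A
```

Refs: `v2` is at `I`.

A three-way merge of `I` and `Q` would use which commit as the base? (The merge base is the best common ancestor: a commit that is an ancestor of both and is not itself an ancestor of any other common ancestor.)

B

Ancestors of I: {A, B, D, E, F, G, H, I, J, L, M, N, O, P}.
Ancestors of Q: {A, B, F, M, P, Q}.
Common ancestors: {A, B, F, M, P}.
Among these, B is not an ancestor of any other common ancestor — it is the merge base.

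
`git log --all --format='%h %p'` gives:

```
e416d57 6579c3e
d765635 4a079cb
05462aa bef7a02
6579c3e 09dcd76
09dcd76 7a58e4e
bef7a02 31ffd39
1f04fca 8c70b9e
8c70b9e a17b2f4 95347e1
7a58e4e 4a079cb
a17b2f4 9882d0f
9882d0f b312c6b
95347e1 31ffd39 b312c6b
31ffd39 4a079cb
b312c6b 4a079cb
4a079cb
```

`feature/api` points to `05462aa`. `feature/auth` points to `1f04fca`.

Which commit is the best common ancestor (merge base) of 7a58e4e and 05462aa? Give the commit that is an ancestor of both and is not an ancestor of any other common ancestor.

4a079cb

Ancestors of 7a58e4e: {4a079cb, 7a58e4e}.
Ancestors of 05462aa: {05462aa, 31ffd39, 4a079cb, bef7a02}.
Common ancestors: {4a079cb}.
The only common ancestor is 4a079cb, so it is the merge base.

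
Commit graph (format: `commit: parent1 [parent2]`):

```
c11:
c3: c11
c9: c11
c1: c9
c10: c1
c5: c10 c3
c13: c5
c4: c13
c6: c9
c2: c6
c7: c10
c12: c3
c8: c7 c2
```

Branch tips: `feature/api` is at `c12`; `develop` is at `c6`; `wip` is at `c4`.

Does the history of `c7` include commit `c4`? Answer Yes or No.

Ancestors of c7: {c1, c10, c11, c7, c9}.
c4 is not in that set, so it is not an ancestor of c7.

No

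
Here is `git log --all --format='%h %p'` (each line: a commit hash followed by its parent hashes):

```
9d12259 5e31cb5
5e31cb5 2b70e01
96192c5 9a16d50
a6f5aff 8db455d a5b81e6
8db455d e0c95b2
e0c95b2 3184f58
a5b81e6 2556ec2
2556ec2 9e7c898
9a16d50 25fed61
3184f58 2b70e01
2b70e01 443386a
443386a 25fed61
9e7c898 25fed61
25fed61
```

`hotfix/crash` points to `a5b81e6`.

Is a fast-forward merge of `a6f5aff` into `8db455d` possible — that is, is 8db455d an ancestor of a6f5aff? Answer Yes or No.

A fast-forward from 8db455d to a6f5aff is possible iff 8db455d is an ancestor of a6f5aff.
Ancestors of a6f5aff: {2556ec2, 25fed61, 2b70e01, 3184f58, 443386a, 8db455d, 9e7c898, a5b81e6, a6f5aff, e0c95b2}.
8db455d is among them, so fast-forward is possible.

Yes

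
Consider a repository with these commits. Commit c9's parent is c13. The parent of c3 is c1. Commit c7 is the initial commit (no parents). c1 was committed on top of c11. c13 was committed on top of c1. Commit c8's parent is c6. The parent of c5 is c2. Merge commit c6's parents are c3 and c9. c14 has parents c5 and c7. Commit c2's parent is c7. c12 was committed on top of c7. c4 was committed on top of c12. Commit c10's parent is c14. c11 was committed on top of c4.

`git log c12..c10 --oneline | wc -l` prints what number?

Reachable from c10: {c10, c14, c2, c5, c7}.
Reachable from c12: {c12, c7}.
In c10's history but not c12's: {c10, c14, c2, c5} — 4 commits.

4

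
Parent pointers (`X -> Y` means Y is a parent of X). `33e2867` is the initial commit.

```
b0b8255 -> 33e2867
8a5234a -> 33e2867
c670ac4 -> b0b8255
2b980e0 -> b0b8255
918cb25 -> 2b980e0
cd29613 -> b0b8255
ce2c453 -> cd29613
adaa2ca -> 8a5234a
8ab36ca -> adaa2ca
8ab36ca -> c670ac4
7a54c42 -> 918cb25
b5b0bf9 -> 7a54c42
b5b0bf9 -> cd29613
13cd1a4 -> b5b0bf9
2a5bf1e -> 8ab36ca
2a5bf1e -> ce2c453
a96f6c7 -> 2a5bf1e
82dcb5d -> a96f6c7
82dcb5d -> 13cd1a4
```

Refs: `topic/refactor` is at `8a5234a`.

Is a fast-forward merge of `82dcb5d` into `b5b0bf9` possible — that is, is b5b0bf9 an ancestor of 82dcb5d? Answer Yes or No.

Yes

A fast-forward from b5b0bf9 to 82dcb5d is possible iff b5b0bf9 is an ancestor of 82dcb5d.
Ancestors of 82dcb5d: {13cd1a4, 2a5bf1e, 2b980e0, 33e2867, 7a54c42, 82dcb5d, 8a5234a, 8ab36ca, 918cb25, a96f6c7, adaa2ca, b0b8255, b5b0bf9, c670ac4, cd29613, ce2c453}.
b5b0bf9 is among them, so fast-forward is possible.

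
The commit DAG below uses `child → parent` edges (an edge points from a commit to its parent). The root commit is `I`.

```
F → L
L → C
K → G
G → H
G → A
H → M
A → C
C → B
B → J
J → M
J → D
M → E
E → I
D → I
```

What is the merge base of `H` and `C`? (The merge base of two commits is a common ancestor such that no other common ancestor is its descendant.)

M

Ancestors of H: {E, H, I, M}.
Ancestors of C: {B, C, D, E, I, J, M}.
Common ancestors: {E, I, M}.
Among these, M is not an ancestor of any other common ancestor — it is the merge base.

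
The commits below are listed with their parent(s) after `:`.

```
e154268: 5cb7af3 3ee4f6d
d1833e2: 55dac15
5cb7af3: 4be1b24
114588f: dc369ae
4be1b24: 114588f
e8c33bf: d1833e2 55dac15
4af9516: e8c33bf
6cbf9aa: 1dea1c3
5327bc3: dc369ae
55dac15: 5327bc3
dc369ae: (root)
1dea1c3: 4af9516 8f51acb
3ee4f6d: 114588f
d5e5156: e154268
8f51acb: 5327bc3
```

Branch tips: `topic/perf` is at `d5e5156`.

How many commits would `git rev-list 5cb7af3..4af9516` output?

Reachable from 4af9516: {4af9516, 5327bc3, 55dac15, d1833e2, dc369ae, e8c33bf}.
Reachable from 5cb7af3: {114588f, 4be1b24, 5cb7af3, dc369ae}.
In 4af9516's history but not 5cb7af3's: {4af9516, 5327bc3, 55dac15, d1833e2, e8c33bf} — 5 commits.

5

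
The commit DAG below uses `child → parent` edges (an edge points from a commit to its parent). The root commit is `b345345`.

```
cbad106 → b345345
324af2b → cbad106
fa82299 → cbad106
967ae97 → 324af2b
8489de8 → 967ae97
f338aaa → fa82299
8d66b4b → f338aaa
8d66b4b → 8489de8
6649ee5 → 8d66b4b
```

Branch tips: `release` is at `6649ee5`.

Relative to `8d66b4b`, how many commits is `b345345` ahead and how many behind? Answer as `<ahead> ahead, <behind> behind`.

0 ahead, 7 behind

Reachable from b345345: {b345345}.
Reachable from 8d66b4b: {324af2b, 8489de8, 8d66b4b, 967ae97, b345345, cbad106, f338aaa, fa82299}.
Only in b345345's history (ahead): {} — 0.
Only in 8d66b4b's history (behind): {324af2b, 8489de8, 8d66b4b, 967ae97, cbad106, f338aaa, fa82299} — 7.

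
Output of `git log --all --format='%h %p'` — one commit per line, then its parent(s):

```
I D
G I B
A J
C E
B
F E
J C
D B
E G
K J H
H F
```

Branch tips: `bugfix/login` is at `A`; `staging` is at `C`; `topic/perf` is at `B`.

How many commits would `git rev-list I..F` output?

3

Reachable from F: {B, D, E, F, G, I}.
Reachable from I: {B, D, I}.
In F's history but not I's: {E, F, G} — 3 commits.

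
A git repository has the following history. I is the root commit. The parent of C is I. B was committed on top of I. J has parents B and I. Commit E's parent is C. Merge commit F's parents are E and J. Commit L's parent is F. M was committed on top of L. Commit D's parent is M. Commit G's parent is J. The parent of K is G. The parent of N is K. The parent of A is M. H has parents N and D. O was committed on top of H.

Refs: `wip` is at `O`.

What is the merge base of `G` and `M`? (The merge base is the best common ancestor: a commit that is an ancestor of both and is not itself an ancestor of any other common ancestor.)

J

Ancestors of G: {B, G, I, J}.
Ancestors of M: {B, C, E, F, I, J, L, M}.
Common ancestors: {B, I, J}.
Among these, J is not an ancestor of any other common ancestor — it is the merge base.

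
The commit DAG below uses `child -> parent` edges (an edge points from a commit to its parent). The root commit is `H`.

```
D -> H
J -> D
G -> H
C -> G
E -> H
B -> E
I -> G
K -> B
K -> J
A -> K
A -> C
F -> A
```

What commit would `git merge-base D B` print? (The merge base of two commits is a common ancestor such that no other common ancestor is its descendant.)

H

Ancestors of D: {D, H}.
Ancestors of B: {B, E, H}.
Common ancestors: {H}.
The only common ancestor is H, so it is the merge base.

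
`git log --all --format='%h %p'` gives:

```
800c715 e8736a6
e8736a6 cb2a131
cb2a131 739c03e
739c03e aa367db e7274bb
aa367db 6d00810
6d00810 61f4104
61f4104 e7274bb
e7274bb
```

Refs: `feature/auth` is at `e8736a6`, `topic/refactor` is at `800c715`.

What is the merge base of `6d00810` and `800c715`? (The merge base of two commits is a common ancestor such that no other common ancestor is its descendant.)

Ancestors of 6d00810: {61f4104, 6d00810, e7274bb}.
Ancestors of 800c715: {61f4104, 6d00810, 739c03e, 800c715, aa367db, cb2a131, e7274bb, e8736a6}.
Common ancestors: {61f4104, 6d00810, e7274bb}.
Among these, 6d00810 is not an ancestor of any other common ancestor — it is the merge base.

6d00810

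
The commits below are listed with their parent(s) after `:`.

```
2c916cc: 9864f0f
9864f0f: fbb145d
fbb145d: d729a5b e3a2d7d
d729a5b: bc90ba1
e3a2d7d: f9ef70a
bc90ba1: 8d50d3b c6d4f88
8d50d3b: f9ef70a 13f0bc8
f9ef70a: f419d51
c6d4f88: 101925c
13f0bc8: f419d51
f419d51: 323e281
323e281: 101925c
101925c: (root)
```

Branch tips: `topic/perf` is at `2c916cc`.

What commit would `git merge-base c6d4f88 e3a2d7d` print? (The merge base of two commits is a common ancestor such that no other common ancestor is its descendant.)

101925c

Ancestors of c6d4f88: {101925c, c6d4f88}.
Ancestors of e3a2d7d: {101925c, 323e281, e3a2d7d, f419d51, f9ef70a}.
Common ancestors: {101925c}.
The only common ancestor is 101925c, so it is the merge base.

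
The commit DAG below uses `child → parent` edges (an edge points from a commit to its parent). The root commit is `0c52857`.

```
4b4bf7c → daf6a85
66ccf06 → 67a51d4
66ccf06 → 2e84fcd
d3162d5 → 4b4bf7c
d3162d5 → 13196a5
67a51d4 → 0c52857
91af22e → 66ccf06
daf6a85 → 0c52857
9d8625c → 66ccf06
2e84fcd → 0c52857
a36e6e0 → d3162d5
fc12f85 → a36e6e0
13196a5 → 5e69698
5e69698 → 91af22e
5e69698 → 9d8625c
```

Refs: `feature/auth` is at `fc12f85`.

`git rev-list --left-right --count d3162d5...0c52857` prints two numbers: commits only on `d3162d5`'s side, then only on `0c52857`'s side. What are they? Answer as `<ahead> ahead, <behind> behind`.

10 ahead, 0 behind

Reachable from d3162d5: {0c52857, 13196a5, 2e84fcd, 4b4bf7c, 5e69698, 66ccf06, 67a51d4, 91af22e, 9d8625c, d3162d5, daf6a85}.
Reachable from 0c52857: {0c52857}.
Only in d3162d5's history (ahead): {13196a5, 2e84fcd, 4b4bf7c, 5e69698, 66ccf06, 67a51d4, 91af22e, 9d8625c, d3162d5, daf6a85} — 10.
Only in 0c52857's history (behind): {} — 0.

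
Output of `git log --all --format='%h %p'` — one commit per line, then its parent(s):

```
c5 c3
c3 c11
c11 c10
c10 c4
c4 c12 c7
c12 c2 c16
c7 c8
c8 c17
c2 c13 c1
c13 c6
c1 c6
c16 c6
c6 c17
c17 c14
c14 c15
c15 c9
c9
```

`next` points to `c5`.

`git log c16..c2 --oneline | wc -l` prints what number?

Reachable from c2: {c1, c13, c14, c15, c17, c2, c6, c9}.
Reachable from c16: {c14, c15, c16, c17, c6, c9}.
In c2's history but not c16's: {c1, c13, c2} — 3 commits.

3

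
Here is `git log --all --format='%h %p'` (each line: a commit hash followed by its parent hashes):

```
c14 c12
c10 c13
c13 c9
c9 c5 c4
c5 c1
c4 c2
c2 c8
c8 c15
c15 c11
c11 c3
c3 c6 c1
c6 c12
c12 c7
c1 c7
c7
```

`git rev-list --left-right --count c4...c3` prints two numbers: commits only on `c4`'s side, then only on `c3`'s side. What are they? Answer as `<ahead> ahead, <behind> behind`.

Reachable from c4: {c1, c11, c12, c15, c2, c3, c4, c6, c7, c8}.
Reachable from c3: {c1, c12, c3, c6, c7}.
Only in c4's history (ahead): {c11, c15, c2, c4, c8} — 5.
Only in c3's history (behind): {} — 0.

5 ahead, 0 behind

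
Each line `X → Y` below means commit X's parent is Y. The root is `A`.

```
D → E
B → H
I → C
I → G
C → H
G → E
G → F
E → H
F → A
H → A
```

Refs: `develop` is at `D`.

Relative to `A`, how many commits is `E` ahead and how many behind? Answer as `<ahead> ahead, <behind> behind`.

2 ahead, 0 behind

Reachable from E: {A, E, H}.
Reachable from A: {A}.
Only in E's history (ahead): {E, H} — 2.
Only in A's history (behind): {} — 0.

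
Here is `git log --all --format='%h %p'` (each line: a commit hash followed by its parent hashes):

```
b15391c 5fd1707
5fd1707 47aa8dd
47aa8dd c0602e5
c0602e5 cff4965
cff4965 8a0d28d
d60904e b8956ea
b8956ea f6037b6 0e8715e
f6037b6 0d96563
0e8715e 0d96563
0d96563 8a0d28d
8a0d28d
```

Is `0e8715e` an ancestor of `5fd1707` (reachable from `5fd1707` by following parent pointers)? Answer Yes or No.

No

Ancestors of 5fd1707: {47aa8dd, 5fd1707, 8a0d28d, c0602e5, cff4965}.
0e8715e is not in that set, so it is not an ancestor of 5fd1707.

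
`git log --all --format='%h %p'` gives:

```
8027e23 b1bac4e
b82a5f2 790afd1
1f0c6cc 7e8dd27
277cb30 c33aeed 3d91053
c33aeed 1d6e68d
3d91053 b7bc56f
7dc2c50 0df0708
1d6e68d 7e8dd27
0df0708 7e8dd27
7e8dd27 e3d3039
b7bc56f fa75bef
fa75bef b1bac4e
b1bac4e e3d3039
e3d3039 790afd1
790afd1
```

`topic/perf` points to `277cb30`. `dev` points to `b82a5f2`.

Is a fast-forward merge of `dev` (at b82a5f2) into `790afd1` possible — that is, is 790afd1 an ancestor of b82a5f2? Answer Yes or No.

Yes

A fast-forward from 790afd1 to b82a5f2 is possible iff 790afd1 is an ancestor of b82a5f2.
Ancestors of b82a5f2: {790afd1, b82a5f2}.
790afd1 is among them, so fast-forward is possible.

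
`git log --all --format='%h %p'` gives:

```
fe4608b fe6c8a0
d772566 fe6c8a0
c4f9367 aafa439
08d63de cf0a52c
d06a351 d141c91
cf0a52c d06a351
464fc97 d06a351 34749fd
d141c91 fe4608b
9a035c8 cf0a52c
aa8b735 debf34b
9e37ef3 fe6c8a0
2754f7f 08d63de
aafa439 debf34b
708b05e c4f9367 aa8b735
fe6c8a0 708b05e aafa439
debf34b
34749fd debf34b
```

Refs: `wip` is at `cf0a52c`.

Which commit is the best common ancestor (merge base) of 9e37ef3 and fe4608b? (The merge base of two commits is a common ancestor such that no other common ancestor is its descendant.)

fe6c8a0

Ancestors of 9e37ef3: {708b05e, 9e37ef3, aa8b735, aafa439, c4f9367, debf34b, fe6c8a0}.
Ancestors of fe4608b: {708b05e, aa8b735, aafa439, c4f9367, debf34b, fe4608b, fe6c8a0}.
Common ancestors: {708b05e, aa8b735, aafa439, c4f9367, debf34b, fe6c8a0}.
Among these, fe6c8a0 is not an ancestor of any other common ancestor — it is the merge base.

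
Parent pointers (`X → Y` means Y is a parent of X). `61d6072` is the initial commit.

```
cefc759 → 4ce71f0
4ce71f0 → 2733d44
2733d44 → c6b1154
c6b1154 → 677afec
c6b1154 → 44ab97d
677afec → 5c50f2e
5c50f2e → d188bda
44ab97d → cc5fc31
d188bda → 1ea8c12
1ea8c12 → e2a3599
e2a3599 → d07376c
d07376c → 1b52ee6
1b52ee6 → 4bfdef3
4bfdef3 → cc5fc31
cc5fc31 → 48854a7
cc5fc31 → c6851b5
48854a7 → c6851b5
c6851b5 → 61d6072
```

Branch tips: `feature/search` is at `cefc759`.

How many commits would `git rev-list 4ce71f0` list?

Walking parent pointers from 4ce71f0: reachable set = {1b52ee6, 1ea8c12, 2733d44, 44ab97d, 48854a7, 4bfdef3, 4ce71f0, 5c50f2e, 61d6072, 677afec, c6851b5, c6b1154, cc5fc31, d07376c, d188bda, e2a3599}.
That is 16 commits.

16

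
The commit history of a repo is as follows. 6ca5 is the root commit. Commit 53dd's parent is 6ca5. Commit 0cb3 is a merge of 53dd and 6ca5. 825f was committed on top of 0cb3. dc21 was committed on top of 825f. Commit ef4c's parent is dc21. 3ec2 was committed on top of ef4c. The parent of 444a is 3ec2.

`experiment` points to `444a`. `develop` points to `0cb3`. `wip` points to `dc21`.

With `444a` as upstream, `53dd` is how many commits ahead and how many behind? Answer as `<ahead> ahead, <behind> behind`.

0 ahead, 6 behind

Reachable from 53dd: {53dd, 6ca5}.
Reachable from 444a: {0cb3, 3ec2, 444a, 53dd, 6ca5, 825f, dc21, ef4c}.
Only in 53dd's history (ahead): {} — 0.
Only in 444a's history (behind): {0cb3, 3ec2, 444a, 825f, dc21, ef4c} — 6.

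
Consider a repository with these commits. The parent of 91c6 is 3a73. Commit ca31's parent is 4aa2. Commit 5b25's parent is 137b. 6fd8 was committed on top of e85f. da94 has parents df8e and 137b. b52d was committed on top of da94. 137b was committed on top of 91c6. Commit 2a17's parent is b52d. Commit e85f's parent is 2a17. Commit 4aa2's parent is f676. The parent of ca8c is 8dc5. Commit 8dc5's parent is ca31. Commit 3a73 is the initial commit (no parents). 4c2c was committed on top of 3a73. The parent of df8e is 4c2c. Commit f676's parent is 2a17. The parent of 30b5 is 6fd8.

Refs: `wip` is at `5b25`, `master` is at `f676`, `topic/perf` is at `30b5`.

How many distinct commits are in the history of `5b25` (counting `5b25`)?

4

Walking parent pointers from 5b25: reachable set = {137b, 3a73, 5b25, 91c6}.
That is 4 commits.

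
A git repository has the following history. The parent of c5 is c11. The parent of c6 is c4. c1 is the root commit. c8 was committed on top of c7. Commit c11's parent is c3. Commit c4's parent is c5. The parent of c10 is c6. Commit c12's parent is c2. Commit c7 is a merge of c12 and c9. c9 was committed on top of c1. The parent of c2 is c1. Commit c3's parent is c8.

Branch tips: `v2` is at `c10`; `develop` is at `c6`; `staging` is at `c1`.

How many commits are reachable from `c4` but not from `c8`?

4

Reachable from c4: {c1, c11, c12, c2, c3, c4, c5, c7, c8, c9}.
Reachable from c8: {c1, c12, c2, c7, c8, c9}.
In c4's history but not c8's: {c11, c3, c4, c5} — 4 commits.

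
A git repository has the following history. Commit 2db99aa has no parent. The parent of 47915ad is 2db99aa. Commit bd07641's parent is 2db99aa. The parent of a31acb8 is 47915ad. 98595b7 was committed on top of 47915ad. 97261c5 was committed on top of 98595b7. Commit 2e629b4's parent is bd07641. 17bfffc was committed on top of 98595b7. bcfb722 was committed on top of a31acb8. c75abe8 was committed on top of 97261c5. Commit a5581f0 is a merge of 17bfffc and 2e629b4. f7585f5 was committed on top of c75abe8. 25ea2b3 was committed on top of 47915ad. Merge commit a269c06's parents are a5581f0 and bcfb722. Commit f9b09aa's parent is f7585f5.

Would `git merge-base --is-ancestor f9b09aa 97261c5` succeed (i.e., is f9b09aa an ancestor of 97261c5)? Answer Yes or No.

No

Ancestors of 97261c5: {2db99aa, 47915ad, 97261c5, 98595b7}.
f9b09aa is not in that set, so it is not an ancestor of 97261c5.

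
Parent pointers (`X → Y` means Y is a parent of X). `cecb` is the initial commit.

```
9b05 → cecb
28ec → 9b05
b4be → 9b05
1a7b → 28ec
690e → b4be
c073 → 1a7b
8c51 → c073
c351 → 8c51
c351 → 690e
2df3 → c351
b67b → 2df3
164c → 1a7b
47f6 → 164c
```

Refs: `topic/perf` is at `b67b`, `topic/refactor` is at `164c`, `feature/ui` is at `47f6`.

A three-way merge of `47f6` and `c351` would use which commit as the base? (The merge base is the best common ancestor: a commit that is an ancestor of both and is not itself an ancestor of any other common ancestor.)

Ancestors of 47f6: {164c, 1a7b, 28ec, 47f6, 9b05, cecb}.
Ancestors of c351: {1a7b, 28ec, 690e, 8c51, 9b05, b4be, c073, c351, cecb}.
Common ancestors: {1a7b, 28ec, 9b05, cecb}.
Among these, 1a7b is not an ancestor of any other common ancestor — it is the merge base.

1a7b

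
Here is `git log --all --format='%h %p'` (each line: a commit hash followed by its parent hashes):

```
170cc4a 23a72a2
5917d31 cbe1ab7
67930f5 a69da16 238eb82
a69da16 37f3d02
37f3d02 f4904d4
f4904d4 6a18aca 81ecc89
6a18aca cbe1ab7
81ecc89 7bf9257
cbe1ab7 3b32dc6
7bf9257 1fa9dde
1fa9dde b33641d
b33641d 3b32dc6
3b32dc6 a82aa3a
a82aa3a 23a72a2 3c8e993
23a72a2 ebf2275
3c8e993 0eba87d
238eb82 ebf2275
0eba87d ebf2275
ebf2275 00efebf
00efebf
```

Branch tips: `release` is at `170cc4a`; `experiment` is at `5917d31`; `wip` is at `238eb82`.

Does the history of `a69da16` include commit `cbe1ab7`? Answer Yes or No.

Yes

Ancestors of a69da16 (commits reachable by following parents): {00efebf, 0eba87d, 1fa9dde, 23a72a2, 37f3d02, 3b32dc6, 3c8e993, 6a18aca, 7bf9257, 81ecc89, a69da16, a82aa3a, b33641d, cbe1ab7, ebf2275, f4904d4}.
cbe1ab7 is in that set, so it is an ancestor of a69da16.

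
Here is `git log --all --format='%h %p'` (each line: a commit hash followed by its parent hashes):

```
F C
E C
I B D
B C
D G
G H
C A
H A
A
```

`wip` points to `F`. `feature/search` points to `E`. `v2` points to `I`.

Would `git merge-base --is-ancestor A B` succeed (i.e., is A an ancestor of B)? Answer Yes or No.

Yes

Ancestors of B (commits reachable by following parents): {A, B, C}.
A is in that set, so it is an ancestor of B.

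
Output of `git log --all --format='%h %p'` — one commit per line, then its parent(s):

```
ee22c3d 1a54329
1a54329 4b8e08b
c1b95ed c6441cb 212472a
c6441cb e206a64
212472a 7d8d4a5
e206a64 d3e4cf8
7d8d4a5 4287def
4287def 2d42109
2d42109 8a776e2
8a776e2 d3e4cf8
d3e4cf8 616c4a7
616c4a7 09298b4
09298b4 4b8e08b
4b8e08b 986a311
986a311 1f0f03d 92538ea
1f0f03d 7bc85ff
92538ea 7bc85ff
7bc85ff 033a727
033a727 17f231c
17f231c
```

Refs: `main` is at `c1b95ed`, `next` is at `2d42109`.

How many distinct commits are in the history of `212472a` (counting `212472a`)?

Walking parent pointers from 212472a: reachable set = {033a727, 09298b4, 17f231c, 1f0f03d, 212472a, 2d42109, 4287def, 4b8e08b, 616c4a7, 7bc85ff, 7d8d4a5, 8a776e2, 92538ea, 986a311, d3e4cf8}.
That is 15 commits.

15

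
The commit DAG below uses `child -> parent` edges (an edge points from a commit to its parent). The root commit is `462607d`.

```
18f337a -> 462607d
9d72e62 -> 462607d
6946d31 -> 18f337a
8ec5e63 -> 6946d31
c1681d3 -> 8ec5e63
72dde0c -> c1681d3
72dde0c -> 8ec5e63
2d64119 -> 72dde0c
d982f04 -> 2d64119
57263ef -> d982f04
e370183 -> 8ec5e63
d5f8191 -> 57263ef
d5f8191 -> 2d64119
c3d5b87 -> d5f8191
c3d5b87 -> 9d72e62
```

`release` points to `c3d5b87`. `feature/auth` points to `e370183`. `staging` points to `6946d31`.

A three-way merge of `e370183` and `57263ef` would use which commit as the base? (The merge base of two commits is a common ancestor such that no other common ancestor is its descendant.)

Ancestors of e370183: {18f337a, 462607d, 6946d31, 8ec5e63, e370183}.
Ancestors of 57263ef: {18f337a, 2d64119, 462607d, 57263ef, 6946d31, 72dde0c, 8ec5e63, c1681d3, d982f04}.
Common ancestors: {18f337a, 462607d, 6946d31, 8ec5e63}.
Among these, 8ec5e63 is not an ancestor of any other common ancestor — it is the merge base.

8ec5e63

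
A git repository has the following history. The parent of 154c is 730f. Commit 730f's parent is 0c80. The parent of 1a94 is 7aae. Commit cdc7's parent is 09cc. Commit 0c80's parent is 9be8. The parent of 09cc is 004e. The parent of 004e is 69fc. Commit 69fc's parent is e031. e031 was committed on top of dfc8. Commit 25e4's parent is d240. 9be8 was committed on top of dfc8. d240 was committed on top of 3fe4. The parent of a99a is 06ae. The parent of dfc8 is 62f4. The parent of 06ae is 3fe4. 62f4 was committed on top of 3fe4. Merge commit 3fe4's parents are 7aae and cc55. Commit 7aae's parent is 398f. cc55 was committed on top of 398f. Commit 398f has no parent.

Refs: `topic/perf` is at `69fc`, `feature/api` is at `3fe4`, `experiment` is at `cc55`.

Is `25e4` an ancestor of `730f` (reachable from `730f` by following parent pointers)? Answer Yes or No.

Ancestors of 730f: {0c80, 398f, 3fe4, 62f4, 730f, 7aae, 9be8, cc55, dfc8}.
25e4 is not in that set, so it is not an ancestor of 730f.

No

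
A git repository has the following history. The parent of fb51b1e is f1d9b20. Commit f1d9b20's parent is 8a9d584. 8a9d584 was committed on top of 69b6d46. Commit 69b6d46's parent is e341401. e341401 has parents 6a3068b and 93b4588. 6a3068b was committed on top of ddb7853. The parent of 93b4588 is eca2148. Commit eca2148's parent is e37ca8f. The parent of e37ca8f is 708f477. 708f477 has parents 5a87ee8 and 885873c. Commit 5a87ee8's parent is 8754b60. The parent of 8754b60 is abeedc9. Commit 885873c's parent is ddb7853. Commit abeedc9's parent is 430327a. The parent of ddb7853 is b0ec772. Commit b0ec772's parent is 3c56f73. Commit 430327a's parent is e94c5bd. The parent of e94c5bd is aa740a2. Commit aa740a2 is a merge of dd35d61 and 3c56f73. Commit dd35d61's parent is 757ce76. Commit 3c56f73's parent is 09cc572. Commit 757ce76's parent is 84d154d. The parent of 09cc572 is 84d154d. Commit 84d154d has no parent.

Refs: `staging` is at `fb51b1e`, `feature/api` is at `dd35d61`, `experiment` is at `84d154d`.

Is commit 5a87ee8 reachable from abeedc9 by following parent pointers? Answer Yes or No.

Ancestors of abeedc9: {09cc572, 3c56f73, 430327a, 757ce76, 84d154d, aa740a2, abeedc9, dd35d61, e94c5bd}.
5a87ee8 is not in that set, so it is not an ancestor of abeedc9.

No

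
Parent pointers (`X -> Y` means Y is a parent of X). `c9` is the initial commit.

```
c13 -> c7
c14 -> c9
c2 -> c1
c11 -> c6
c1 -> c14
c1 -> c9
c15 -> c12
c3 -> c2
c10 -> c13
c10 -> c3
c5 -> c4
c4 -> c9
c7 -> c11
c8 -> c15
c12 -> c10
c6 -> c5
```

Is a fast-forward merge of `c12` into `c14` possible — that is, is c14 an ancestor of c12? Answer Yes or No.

Yes

A fast-forward from c14 to c12 is possible iff c14 is an ancestor of c12.
Ancestors of c12: {c1, c10, c11, c12, c13, c14, c2, c3, c4, c5, c6, c7, c9}.
c14 is among them, so fast-forward is possible.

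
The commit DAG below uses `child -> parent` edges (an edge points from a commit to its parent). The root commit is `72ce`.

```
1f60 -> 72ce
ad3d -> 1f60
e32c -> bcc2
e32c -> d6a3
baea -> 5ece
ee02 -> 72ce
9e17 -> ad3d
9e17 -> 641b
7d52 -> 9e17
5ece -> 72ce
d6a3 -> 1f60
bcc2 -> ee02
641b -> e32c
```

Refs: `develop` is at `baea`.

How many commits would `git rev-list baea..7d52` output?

Reachable from 7d52: {1f60, 641b, 72ce, 7d52, 9e17, ad3d, bcc2, d6a3, e32c, ee02}.
Reachable from baea: {5ece, 72ce, baea}.
In 7d52's history but not baea's: {1f60, 641b, 7d52, 9e17, ad3d, bcc2, d6a3, e32c, ee02} — 9 commits.

9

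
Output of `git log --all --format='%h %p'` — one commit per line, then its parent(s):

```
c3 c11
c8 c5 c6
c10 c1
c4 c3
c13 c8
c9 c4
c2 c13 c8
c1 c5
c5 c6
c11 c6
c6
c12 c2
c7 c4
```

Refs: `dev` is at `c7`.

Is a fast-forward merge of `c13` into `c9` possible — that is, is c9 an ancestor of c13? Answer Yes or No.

A fast-forward from c9 to c13 is possible iff c9 is an ancestor of c13.
Ancestors of c13: {c13, c5, c6, c8}.
c9 is not among them, so fast-forward is not possible.

No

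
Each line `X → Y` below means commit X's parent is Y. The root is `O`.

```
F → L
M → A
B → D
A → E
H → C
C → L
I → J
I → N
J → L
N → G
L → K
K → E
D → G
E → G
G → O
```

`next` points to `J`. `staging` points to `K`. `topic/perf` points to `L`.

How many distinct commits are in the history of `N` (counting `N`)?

Walking parent pointers from N: reachable set = {G, N, O}.
That is 3 commits.

3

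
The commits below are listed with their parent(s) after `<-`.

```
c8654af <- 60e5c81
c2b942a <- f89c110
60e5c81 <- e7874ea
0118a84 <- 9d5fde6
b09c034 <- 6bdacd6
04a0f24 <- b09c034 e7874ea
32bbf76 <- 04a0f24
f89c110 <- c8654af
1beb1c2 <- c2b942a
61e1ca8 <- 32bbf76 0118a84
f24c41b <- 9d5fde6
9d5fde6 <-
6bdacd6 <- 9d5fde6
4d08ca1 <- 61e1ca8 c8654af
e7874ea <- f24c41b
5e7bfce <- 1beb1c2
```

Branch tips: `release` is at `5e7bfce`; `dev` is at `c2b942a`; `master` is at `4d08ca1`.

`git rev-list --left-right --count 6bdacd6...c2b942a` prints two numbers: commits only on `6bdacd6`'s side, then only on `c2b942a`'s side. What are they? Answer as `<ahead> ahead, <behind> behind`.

1 ahead, 6 behind

Reachable from 6bdacd6: {6bdacd6, 9d5fde6}.
Reachable from c2b942a: {60e5c81, 9d5fde6, c2b942a, c8654af, e7874ea, f24c41b, f89c110}.
Only in 6bdacd6's history (ahead): {6bdacd6} — 1.
Only in c2b942a's history (behind): {60e5c81, c2b942a, c8654af, e7874ea, f24c41b, f89c110} — 6.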